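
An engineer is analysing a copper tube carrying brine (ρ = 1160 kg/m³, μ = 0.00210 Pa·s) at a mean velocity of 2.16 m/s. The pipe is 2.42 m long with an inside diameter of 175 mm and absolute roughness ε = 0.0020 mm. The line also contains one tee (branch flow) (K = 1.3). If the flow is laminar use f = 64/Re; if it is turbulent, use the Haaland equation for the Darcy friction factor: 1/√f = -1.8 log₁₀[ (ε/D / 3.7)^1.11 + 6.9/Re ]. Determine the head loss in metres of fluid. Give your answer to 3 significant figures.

Reynolds number Re = ρVD/μ = 1160 · 2.16 · 0.175 / 0.0021 = 2.088e+05.
Re > 4000 → turbulent. Relative roughness ε/D = 2e-06/0.175 = 1.14e-05. Haaland: 1/√f = -1.8 log₁₀[(1.14e-05/3.7)^1.11 + 6.9/2.088e+05] = -1.8 log₁₀[7.65e-07 + 3.3e-05] = 8.048, so f = 0.01544.
Total minor-loss coefficient ΣK = 1·1.3 = 1.3.
ΔP = [f·L/D + ΣK]·(ρV²/2) = [0.01544·2.42/0.175 + 1.3]·(1160·2.16²/2) = [0.2135 + 1.3]·2706 = 4096 Pa.
Head loss h_f = ΔP/(ρg) = 4096/(1160·9.81) = 0.360 m.

h_f ≈ 0.360 m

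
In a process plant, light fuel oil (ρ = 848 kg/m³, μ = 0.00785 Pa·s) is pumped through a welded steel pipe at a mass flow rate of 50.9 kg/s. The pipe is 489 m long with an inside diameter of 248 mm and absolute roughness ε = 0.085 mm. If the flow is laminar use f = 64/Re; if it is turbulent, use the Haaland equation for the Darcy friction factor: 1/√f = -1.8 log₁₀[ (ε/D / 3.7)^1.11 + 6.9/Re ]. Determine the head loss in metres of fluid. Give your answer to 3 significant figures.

A = πD²/4 = π(0.248)²/4 = 0.04831 m²; mean velocity V = ṁ/(ρA) = 50.9/(848 · 0.04831) = 1.243 m/s.
Reynolds number Re = ρVD/μ = 848 · 1.243 · 0.248 / 0.00785 = 3.329e+04.
Re > 4000 → turbulent. Relative roughness ε/D = 8.5e-05/0.248 = 0.000343. Haaland: 1/√f = -1.8 log₁₀[(0.000343/3.7)^1.11 + 6.9/3.329e+04] = -1.8 log₁₀[3.34e-05 + 0.000207] = 6.514, so f = 0.02357.
Darcy-Weisbach: ΔP = f(L/D)(ρV²/2) = 0.02357·(489/0.248)·(848·1.243²/2) = 0.02357·1972·654.7 = 3.043e+04 Pa.
Head loss h_f = ΔP/(ρg) = 3.043e+04/(848·9.81) = 3.66 m.

h_f ≈ 3.66 m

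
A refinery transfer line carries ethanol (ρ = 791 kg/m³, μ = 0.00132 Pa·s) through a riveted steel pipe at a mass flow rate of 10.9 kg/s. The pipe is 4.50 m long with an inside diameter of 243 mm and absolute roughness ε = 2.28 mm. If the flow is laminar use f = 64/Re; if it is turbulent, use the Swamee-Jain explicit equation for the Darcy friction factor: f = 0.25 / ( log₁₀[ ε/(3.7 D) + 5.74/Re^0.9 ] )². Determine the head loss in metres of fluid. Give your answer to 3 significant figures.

h_f ≈ 0.00324 m

A = πD²/4 = π(0.243)²/4 = 0.04638 m²; mean velocity V = ṁ/(ρA) = 10.9/(791 · 0.04638) = 0.2971 m/s.
Reynolds number Re = ρVD/μ = 791 · 0.2971 · 0.243 / 0.00132 = 4.327e+04.
Re > 4000 → turbulent. Relative roughness ε/D = 0.00228/0.243 = 0.00938. Swamee-Jain: f = 0.25/(log₁₀[0.00938/3.7 + 5.74/4.327e+04^0.9])² = 0.25/(log₁₀[0.00254 + 0.000386])² = 0.25/(-2.534)² = 0.03892.
Darcy-Weisbach: ΔP = f(L/D)(ρV²/2) = 0.03892·(4.5/0.243)·(791·0.2971²/2) = 0.03892·18.52·34.92 = 25.17 Pa.
Head loss h_f = ΔP/(ρg) = 25.17/(791·9.81) = 0.00324 m.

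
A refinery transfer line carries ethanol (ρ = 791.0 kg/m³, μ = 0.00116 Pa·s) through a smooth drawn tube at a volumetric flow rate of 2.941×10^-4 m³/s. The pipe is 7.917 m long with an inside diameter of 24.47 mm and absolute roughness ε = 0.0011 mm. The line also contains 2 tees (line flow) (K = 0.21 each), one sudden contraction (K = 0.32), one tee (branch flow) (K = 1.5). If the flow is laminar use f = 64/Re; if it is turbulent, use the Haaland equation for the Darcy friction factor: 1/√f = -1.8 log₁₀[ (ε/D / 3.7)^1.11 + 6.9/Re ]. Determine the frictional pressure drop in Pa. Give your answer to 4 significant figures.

ΔP ≈ 1876 Pa

Cross-sectional area A = πD²/4 = π(0.02447)²/4 = 0.0004703 m²; mean velocity V = Q/A = 0.0002941/0.0004703 = 0.6254 m/s.
Reynolds number Re = ρVD/μ = 791 · 0.6254 · 0.02447 / 0.00116 = 1.043e+04.
Re > 4000 → turbulent. Relative roughness ε/D = 1.1e-06/0.02447 = 4.5e-05. Haaland: 1/√f = -1.8 log₁₀[(4.5e-05/3.7)^1.11 + 6.9/1.043e+04] = -1.8 log₁₀[3.5e-06 + 0.000661] = 5.719, so f = 0.03057.
Total minor-loss coefficient ΣK = 2·0.21 + 1·0.32 + 1·1.5 = 2.24.
ΔP = [f·L/D + ΣK]·(ρV²/2) = [0.03057·7.917/0.02447 + 2.24]·(791·0.6254²/2) = [9.891 + 2.24]·154.7 = 1876 Pa.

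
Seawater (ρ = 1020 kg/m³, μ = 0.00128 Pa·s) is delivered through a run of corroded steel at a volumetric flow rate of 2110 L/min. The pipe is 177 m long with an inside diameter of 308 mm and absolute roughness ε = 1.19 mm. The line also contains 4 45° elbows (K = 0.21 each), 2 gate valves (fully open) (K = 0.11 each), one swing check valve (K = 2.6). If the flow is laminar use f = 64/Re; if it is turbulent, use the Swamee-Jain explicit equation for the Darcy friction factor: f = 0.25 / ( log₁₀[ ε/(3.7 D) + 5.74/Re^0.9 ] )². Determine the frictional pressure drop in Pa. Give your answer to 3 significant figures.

ΔP ≈ 2330 Pa

Q = 2110 L/min = 2110/60000 = 0.03517 m³/s.
Cross-sectional area A = πD²/4 = π(0.308)²/4 = 0.07451 m²; mean velocity V = Q/A = 0.03517/0.07451 = 0.472 m/s.
Reynolds number Re = ρVD/μ = 1020 · 0.472 · 0.308 / 0.00128 = 1.158e+05.
Re > 4000 → turbulent. Relative roughness ε/D = 0.00119/0.308 = 0.00386. Swamee-Jain: f = 0.25/(log₁₀[0.00386/3.7 + 5.74/1.158e+05^0.9])² = 0.25/(log₁₀[0.00104 + 0.000159])² = 0.25/(-2.92)² = 0.02933.
Total minor-loss coefficient ΣK = 4·0.21 + 2·0.11 + 1·2.6 = 3.66.
ΔP = [f·L/D + ΣK]·(ρV²/2) = [0.02933·177/0.308 + 3.66]·(1020·0.472²/2) = [16.85 + 3.66]·113.6 = 2331 Pa.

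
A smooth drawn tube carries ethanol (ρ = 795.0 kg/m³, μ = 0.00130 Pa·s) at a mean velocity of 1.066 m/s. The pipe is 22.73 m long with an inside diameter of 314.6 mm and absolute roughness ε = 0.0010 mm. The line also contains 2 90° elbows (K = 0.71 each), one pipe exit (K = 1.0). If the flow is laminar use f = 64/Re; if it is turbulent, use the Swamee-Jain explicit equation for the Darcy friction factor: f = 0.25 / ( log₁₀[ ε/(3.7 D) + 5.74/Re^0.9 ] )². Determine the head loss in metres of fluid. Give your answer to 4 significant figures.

h_f ≈ 0.2050 m

Reynolds number Re = ρVD/μ = 795 · 1.066 · 0.3146 / 0.0013 = 2.051e+05.
Re > 4000 → turbulent. Relative roughness ε/D = 1e-06/0.3146 = 3.18e-06. Swamee-Jain: f = 0.25/(log₁₀[3.18e-06/3.7 + 5.74/2.051e+05^0.9])² = 0.25/(log₁₀[8.59e-07 + 9.51e-05])² = 0.25/(-4.018)² = 0.01549.
Total minor-loss coefficient ΣK = 2·0.71 + 1·1 = 2.42.
ΔP = [f·L/D + ΣK]·(ρV²/2) = [0.01549·22.73/0.3146 + 2.42]·(795·1.066²/2) = [1.119 + 2.42]·451.7 = 1599 Pa.
Head loss h_f = ΔP/(ρg) = 1599/(795·9.81) = 0.2050 m.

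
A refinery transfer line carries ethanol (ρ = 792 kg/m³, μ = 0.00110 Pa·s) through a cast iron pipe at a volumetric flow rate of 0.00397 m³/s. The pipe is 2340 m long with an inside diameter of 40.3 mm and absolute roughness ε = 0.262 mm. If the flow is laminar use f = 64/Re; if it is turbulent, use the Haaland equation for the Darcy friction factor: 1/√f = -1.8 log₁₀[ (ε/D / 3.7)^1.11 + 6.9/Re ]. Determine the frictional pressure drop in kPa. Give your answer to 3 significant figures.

ΔP ≈ 7530 kPa

Cross-sectional area A = πD²/4 = π(0.0403)²/4 = 0.001276 m²; mean velocity V = Q/A = 0.00397/0.001276 = 3.112 m/s.
Reynolds number Re = ρVD/μ = 792 · 3.112 · 0.0403 / 0.0011 = 9.031e+04.
Re > 4000 → turbulent. Relative roughness ε/D = 0.000262/0.0403 = 0.0065. Haaland: 1/√f = -1.8 log₁₀[(0.0065/3.7)^1.11 + 6.9/9.031e+04] = -1.8 log₁₀[0.000874 + 7.64e-05] = 5.439, so f = 0.0338.
Darcy-Weisbach: ΔP = f(L/D)(ρV²/2) = 0.0338·(2340/0.0403)·(792·3.112²/2) = 0.0338·5.806e+04·3836 = 7.528e+06 Pa.
ΔP = 7.528e+06 Pa = 7530 kPa.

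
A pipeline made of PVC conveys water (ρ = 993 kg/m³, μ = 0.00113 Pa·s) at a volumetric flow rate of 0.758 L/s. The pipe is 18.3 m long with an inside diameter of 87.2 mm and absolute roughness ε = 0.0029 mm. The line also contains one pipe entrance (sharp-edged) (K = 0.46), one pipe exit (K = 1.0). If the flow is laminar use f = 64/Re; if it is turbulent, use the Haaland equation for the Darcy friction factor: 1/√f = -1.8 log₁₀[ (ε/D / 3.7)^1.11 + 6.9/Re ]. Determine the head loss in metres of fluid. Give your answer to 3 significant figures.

Q = 0.758 L/s = 0.758/1000 = 0.000758 m³/s.
Cross-sectional area A = πD²/4 = π(0.0872)²/4 = 0.005972 m²; mean velocity V = Q/A = 0.000758/0.005972 = 0.1269 m/s.
Reynolds number Re = ρVD/μ = 993 · 0.1269 · 0.0872 / 0.00113 = 9726.
Re > 4000 → turbulent. Relative roughness ε/D = 2.9e-06/0.0872 = 3.33e-05. Haaland: 1/√f = -1.8 log₁₀[(3.33e-05/3.7)^1.11 + 6.9/9726] = -1.8 log₁₀[2.5e-06 + 0.000709] = 5.666, so f = 0.03115.
Total minor-loss coefficient ΣK = 1·0.46 + 1·1 = 1.46.
ΔP = [f·L/D + ΣK]·(ρV²/2) = [0.03115·18.3/0.0872 + 1.46]·(993·0.1269²/2) = [6.538 + 1.46]·7.999 = 63.97 Pa.
Head loss h_f = ΔP/(ρg) = 63.97/(993·9.81) = 0.00657 m.

h_f ≈ 0.00657 m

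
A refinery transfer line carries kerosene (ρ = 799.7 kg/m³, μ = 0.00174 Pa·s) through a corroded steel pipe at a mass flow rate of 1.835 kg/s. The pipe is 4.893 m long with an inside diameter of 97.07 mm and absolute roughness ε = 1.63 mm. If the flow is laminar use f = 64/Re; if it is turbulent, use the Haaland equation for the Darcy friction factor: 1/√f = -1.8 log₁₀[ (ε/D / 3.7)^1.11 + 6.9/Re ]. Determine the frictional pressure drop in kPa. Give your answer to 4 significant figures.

A = πD²/4 = π(0.09707)²/4 = 0.0074 m²; mean velocity V = ṁ/(ρA) = 1.835/(799.7 · 0.0074) = 0.3101 m/s.
Reynolds number Re = ρVD/μ = 799.7 · 0.3101 · 0.09707 / 0.00174 = 1.383e+04.
Re > 4000 → turbulent. Relative roughness ε/D = 0.00163/0.09707 = 0.0168. Haaland: 1/√f = -1.8 log₁₀[(0.0168/3.7)^1.11 + 6.9/1.383e+04] = -1.8 log₁₀[0.00251 + 0.000499] = 4.54, so f = 0.04852.
Darcy-Weisbach: ΔP = f(L/D)(ρV²/2) = 0.04852·(4.893/0.09707)·(799.7·0.3101²/2) = 0.04852·50.41·38.44 = 94.02 Pa.
ΔP = 94.02 Pa = 0.09402 kPa.

ΔP ≈ 0.09402 kPa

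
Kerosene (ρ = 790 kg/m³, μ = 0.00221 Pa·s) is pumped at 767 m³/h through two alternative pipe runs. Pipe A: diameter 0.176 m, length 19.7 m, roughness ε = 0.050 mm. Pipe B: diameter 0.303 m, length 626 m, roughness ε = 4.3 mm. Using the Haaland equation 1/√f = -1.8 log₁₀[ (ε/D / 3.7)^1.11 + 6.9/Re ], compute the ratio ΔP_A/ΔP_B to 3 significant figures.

Pipe A: V = Q/A = 0.2131/0.02433 = 8.757 m/s; Re = 5.51e+05; ε/D = 0.000284; Haaland → f = 0.01593; ΔP_A = f(L/D)(ρV²/2) = 5.4e+04 Pa.
Pipe B: V = Q/A = 0.2131/0.07211 = 2.955 m/s; Re = 3.2e+05; ε/D = 0.0142; Haaland → f = 0.04305; ΔP_B = f(L/D)(ρV²/2) = 3.067e+05 Pa.
ΔP_A/ΔP_B = 5.4e+04/3.067e+05 = 0.176.

ΔP_A/ΔP_B ≈ 0.176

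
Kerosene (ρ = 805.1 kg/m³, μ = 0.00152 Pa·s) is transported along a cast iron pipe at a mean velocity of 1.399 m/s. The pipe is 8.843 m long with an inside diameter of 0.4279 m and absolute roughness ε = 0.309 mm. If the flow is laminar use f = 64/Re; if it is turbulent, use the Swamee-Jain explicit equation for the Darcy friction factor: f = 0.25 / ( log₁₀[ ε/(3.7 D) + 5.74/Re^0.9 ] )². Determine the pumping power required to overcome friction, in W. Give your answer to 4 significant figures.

P ≈ 63.68 W

Reynolds number Re = ρVD/μ = 805.1 · 1.399 · 0.4279 / 0.00152 = 3.171e+05.
Re > 4000 → turbulent. Relative roughness ε/D = 0.000309/0.4279 = 0.000722. Swamee-Jain: f = 0.25/(log₁₀[0.000722/3.7 + 5.74/3.171e+05^0.9])² = 0.25/(log₁₀[0.000195 + 6.42e-05])² = 0.25/(-3.586)² = 0.01944.
Darcy-Weisbach: ΔP = f(L/D)(ρV²/2) = 0.01944·(8.843/0.4279)·(805.1·1.399²/2) = 0.01944·20.67·787.9 = 316.5 Pa.
Q = V·A = 1.399·0.1438 = 0.2012 m³/s.
Pumping power P = QΔP = 0.2012·316.5 = 63.683 W = 63.68 W.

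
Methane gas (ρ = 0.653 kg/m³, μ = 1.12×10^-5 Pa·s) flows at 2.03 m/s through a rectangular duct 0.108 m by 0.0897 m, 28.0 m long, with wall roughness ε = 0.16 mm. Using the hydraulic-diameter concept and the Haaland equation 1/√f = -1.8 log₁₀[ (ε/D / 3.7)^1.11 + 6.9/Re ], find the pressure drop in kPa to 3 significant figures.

ΔP ≈ 0.0123 kPa

Hydraulic diameter D_h = 4A/P = 4·(0.108·0.0897)/(2·(0.108+0.0897)) = 0.03875/0.3954 = 0.098 m.
Re = ρVD_h/μ = 0.653·2.03·0.098/1.12e-05 = 1.16e+04.
ε/D_h = 0.00016/0.098 = 0.00163; Haaland gives 1/√f = -1.8 log₁₀[0.000189+0.000595] = 5.591, so f = 0.03199.
ΔP = f(L/D_h)(ρV²/2) = 0.03199·28/0.098·1.345 = 12.3 Pa.
ΔP = 0.0123 kPa.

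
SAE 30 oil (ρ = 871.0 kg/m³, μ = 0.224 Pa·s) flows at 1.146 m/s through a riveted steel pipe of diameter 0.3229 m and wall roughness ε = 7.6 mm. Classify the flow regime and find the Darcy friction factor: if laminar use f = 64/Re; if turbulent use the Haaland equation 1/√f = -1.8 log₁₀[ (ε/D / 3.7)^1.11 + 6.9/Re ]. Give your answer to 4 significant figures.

f ≈ 0.04448

Re = ρVD/μ = 871·1.146·0.3229/0.224 = 1439.
Re < 2300 → laminar, so f = 64/Re = 0.04448 (roughness is irrelevant in laminar flow).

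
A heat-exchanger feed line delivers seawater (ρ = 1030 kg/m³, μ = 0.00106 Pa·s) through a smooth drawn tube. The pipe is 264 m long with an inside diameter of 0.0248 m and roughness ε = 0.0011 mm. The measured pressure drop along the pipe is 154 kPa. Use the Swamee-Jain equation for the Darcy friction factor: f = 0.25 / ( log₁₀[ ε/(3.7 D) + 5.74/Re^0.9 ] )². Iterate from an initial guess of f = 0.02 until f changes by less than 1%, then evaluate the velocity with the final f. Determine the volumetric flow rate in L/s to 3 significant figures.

Rearranging Darcy-Weisbach: V = √(2·ΔP·D/(f·L·ρ)). With ε/D = 1.1e-06/0.0248 = 4.44e-05, iterate starting from f = 0.02:
  f = 0.02 → V = √(2·1.54e+05·0.0248/(0.02·264·1030)) = 1.185 m/s; Re = ρVD/μ = 2.856e+04; f → 0.02378
  f = 0.02378 → V = 1.087 m/s; Re = 2.619e+04; f → 0.02428
  f = 0.02428 → V = 1.076 m/s; Re = 2.592e+04; f → 0.02434
Converged (Δf/f < 1%). With the final f = 0.02434: V = √(2·1.54e+05·0.0248/(0.02434·264·1030)) = 1.074 m/s.
Q = V·A = 1.074·(π/4·0.0248²) = 0.0005189 m³/s = 0.519 L/s.

Q ≈ 0.519 L/s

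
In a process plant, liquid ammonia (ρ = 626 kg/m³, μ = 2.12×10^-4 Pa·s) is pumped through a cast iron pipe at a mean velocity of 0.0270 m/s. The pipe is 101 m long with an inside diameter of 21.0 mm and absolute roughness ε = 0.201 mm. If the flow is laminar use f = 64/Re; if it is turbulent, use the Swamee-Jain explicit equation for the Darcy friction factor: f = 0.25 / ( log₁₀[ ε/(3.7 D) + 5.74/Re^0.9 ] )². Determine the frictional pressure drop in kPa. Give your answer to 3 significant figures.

Reynolds number Re = ρVD/μ = 626 · 0.027 · 0.021 / 0.000212 = 1674.
Re < 2300 → laminar flow, so f = 64/Re = 64/1674 = 0.03823 (the turbulent correlation is not needed).
Darcy-Weisbach: ΔP = f(L/D)(ρV²/2) = 0.03823·(101/0.021)·(626·0.027²/2) = 0.03823·4810·0.2282 = 41.95 Pa.
ΔP = 41.95 Pa = 0.0420 kPa.

ΔP ≈ 0.0420 kPa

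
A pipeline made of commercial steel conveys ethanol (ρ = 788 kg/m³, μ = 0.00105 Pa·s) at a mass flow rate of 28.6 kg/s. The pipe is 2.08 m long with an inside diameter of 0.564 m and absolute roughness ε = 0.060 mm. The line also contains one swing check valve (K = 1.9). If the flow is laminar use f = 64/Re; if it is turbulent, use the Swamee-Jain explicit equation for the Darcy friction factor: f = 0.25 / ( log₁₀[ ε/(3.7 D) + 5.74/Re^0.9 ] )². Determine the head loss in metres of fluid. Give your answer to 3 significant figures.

h_f ≈ 0.00212 m

A = πD²/4 = π(0.564)²/4 = 0.2498 m²; mean velocity V = ṁ/(ρA) = 28.6/(788 · 0.2498) = 0.1453 m/s.
Reynolds number Re = ρVD/μ = 788 · 0.1453 · 0.564 / 0.00105 = 6.149e+04.
Re > 4000 → turbulent. Relative roughness ε/D = 6e-05/0.564 = 0.000106. Swamee-Jain: f = 0.25/(log₁₀[0.000106/3.7 + 5.74/6.149e+04^0.9])² = 0.25/(log₁₀[2.88e-05 + 0.000281])² = 0.25/(-3.509)² = 0.02031.
Total minor-loss coefficient ΣK = 1·1.9 = 1.9.
ΔP = [f·L/D + ΣK]·(ρV²/2) = [0.02031·2.08/0.564 + 1.9]·(788·0.1453²/2) = [0.07489 + 1.9]·8.315 = 16.42 Pa.
Head loss h_f = ΔP/(ρg) = 16.42/(788·9.81) = 0.00212 m.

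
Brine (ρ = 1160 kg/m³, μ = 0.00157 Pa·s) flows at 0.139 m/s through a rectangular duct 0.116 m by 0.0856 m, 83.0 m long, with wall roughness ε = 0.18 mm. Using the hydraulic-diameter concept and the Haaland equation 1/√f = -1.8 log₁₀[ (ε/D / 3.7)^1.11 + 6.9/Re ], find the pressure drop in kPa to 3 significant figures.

Hydraulic diameter D_h = 4A/P = 4·(0.116·0.0856)/(2·(0.116+0.0856)) = 0.03972/0.4032 = 0.09851 m.
Re = ρVD_h/μ = 1160·0.139·0.09851/0.00157 = 1.012e+04.
ε/D_h = 0.00018/0.09851 = 0.00183; Haaland gives 1/√f = -1.8 log₁₀[0.000214+0.000682] = 5.486, so f = 0.03323.
ΔP = f(L/D_h)(ρV²/2) = 0.03323·83/0.09851·11.21 = 313.7 Pa.
ΔP = 0.314 kPa.

ΔP ≈ 0.314 kPa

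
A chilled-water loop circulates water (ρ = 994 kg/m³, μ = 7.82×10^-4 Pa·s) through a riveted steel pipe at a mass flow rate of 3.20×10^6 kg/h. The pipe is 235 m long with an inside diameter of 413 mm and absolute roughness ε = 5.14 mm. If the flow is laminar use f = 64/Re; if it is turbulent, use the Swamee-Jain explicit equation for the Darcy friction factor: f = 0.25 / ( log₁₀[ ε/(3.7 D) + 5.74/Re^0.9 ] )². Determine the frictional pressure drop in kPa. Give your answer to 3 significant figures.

ΔP ≈ 515 kPa

ṁ = 3.20×10^6 kg/h = 3.20×10^6/3600 = 888.9 kg/s.
A = πD²/4 = π(0.413)²/4 = 0.134 m²; mean velocity V = ṁ/(ρA) = 888.9/(994 · 0.134) = 6.675 m/s.
Reynolds number Re = ρVD/μ = 994 · 6.675 · 0.413 / 0.000782 = 3.504e+06.
Re > 4000 → turbulent. Relative roughness ε/D = 0.00514/0.413 = 0.0124. Swamee-Jain: f = 0.25/(log₁₀[0.0124/3.7 + 5.74/3.504e+06^0.9])² = 0.25/(log₁₀[0.00336 + 7.39e-06])² = 0.25/(-2.472)² = 0.0409.
Darcy-Weisbach: ΔP = f(L/D)(ρV²/2) = 0.0409·(235/0.413)·(994·6.675²/2) = 0.0409·569·2.215e+04 = 5.154e+05 Pa.
ΔP = 5.154e+05 Pa = 515 kPa.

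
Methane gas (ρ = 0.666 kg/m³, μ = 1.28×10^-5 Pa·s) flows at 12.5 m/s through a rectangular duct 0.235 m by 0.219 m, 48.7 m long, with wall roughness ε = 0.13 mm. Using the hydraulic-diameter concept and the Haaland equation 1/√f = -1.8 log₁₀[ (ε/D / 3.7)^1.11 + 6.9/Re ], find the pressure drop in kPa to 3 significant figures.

ΔP ≈ 0.218 kPa

Hydraulic diameter D_h = 4A/P = 4·(0.235·0.219)/(2·(0.235+0.219)) = 0.2059/0.908 = 0.2267 m.
Re = ρVD_h/μ = 0.666·12.5·0.2267/1.28e-05 = 1.475e+05.
ε/D_h = 0.00013/0.2267 = 0.000573; Haaland gives 1/√f = -1.8 log₁₀[5.9e-05+4.68e-05] = 7.156, so f = 0.01953.
ΔP = f(L/D_h)(ρV²/2) = 0.01953·48.7/0.2267·52.03 = 218.3 Pa.
ΔP = 0.218 kPa.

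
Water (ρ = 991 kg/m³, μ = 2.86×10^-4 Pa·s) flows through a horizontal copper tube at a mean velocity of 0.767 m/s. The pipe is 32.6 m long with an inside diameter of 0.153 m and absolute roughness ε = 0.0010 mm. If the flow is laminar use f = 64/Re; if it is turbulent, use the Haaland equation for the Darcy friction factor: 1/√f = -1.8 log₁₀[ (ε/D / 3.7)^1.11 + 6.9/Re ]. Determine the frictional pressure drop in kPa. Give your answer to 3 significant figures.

Reynolds number Re = ρVD/μ = 991 · 0.767 · 0.153 / 0.000286 = 4.066e+05.
Re > 4000 → turbulent. Relative roughness ε/D = 1e-06/0.153 = 6.54e-06. Haaland: 1/√f = -1.8 log₁₀[(6.54e-06/3.7)^1.11 + 6.9/4.066e+05] = -1.8 log₁₀[4.11e-07 + 1.7e-05] = 8.568, so f = 0.01362.
Darcy-Weisbach: ΔP = f(L/D)(ρV²/2) = 0.01362·(32.6/0.153)·(991·0.767²/2) = 0.01362·213.1·291.5 = 846.1 Pa.
ΔP = 846.1 Pa = 0.846 kPa.

ΔP ≈ 0.846 kPa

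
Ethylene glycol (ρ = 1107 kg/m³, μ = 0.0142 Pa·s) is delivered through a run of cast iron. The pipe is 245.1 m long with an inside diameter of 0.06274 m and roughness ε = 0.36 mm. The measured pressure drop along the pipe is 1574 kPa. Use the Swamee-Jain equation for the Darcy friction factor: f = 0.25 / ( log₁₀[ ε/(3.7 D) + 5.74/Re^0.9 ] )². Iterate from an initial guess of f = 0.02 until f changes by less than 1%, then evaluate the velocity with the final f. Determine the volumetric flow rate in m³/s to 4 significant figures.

Q ≈ 0.01396 m³/s

Rearranging Darcy-Weisbach: V = √(2·ΔP·D/(f·L·ρ)). With ε/D = 0.00036/0.06274 = 0.00574, iterate starting from f = 0.02:
  f = 0.02 → V = √(2·1.574e+06·0.06274/(0.02·245.1·1107)) = 6.033 m/s; Re = ρVD/μ = 2.951e+04; f → 0.03484
  f = 0.03484 → V = 4.571 m/s; Re = 2.236e+04; f → 0.03566
  f = 0.03566 → V = 4.518 m/s; Re = 2.21e+04; f → 0.0357
Converged (Δf/f < 1%). With the final f = 0.0357: V = √(2·1.574e+06·0.06274/(0.0357·245.1·1107)) = 4.516 m/s.
Q = V·A = 4.516·(π/4·0.06274²) = 0.01396 m³/s = 0.01396 m³/s.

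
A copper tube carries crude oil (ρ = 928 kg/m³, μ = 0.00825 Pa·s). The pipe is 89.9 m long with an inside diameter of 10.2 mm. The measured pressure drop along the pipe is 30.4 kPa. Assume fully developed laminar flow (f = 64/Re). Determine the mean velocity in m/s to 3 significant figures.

For laminar flow, f = 64/Re with Re = ρVD/μ, so Darcy-Weisbach reduces to ΔP = 32μLV/D². Solving for V: V = ΔP·D²/(32μL) = 3.04e+04·(0.0102)²/(32·0.00825·89.9) = 0.1333 m/s.
Check: Re = ρVD/μ = 928·0.1333·0.0102/0.00825 = 152.9 < 2300, so the laminar assumption holds.

V ≈ 0.133 m/s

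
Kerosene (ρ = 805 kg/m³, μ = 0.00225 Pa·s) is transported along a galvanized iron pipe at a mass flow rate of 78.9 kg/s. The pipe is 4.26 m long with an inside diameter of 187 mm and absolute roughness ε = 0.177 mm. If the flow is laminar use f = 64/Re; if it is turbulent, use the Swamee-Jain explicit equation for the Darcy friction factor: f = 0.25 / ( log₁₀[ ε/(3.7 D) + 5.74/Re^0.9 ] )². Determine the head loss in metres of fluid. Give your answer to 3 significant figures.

h_f ≈ 0.307 m

A = πD²/4 = π(0.187)²/4 = 0.02746 m²; mean velocity V = ṁ/(ρA) = 78.9/(805 · 0.02746) = 3.569 m/s.
Reynolds number Re = ρVD/μ = 805 · 3.569 · 0.187 / 0.00225 = 2.388e+05.
Re > 4000 → turbulent. Relative roughness ε/D = 0.000177/0.187 = 0.000947. Swamee-Jain: f = 0.25/(log₁₀[0.000947/3.7 + 5.74/2.388e+05^0.9])² = 0.25/(log₁₀[0.000256 + 8.29e-05])² = 0.25/(-3.47)² = 0.02076.
Darcy-Weisbach: ΔP = f(L/D)(ρV²/2) = 0.02076·(4.26/0.187)·(805·3.569²/2) = 0.02076·22.78·5126 = 2424 Pa.
Head loss h_f = ΔP/(ρg) = 2424/(805·9.81) = 0.307 m.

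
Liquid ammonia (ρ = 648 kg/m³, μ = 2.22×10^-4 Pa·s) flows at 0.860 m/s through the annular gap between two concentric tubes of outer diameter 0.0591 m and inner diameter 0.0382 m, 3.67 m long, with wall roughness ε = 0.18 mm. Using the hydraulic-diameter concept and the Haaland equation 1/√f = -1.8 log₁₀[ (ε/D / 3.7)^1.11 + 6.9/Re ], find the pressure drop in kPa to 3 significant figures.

ΔP ≈ 1.57 kPa

Hydraulic diameter D_h = 4A/P = D_o - D_i = 0.0591 - 0.0382 = 0.0209 m.
Re = ρVD_h/μ = 648·0.86·0.0209/0.000222 = 5.246e+04.
ε/D_h = 0.00018/0.0209 = 0.00861; Haaland gives 1/√f = -1.8 log₁₀[0.00119+0.000132] = 5.179, so f = 0.03728.
ΔP = f(L/D_h)(ρV²/2) = 0.03728·3.67/0.0209·239.6 = 1569 Pa.
ΔP = 1.57 kPa.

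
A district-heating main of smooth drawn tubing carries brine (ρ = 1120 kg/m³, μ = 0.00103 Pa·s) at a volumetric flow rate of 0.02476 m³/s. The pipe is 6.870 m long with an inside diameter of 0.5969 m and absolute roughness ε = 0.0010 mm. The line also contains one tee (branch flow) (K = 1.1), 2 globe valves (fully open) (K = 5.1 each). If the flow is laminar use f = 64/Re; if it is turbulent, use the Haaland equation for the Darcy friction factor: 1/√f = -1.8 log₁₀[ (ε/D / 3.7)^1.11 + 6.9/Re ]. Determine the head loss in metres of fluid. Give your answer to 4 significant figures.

h_f ≈ 0.004601 m

Cross-sectional area A = πD²/4 = π(0.5969)²/4 = 0.2798 m²; mean velocity V = Q/A = 0.02476/0.2798 = 0.08848 m/s.
Reynolds number Re = ρVD/μ = 1120 · 0.08848 · 0.5969 / 0.00103 = 5.743e+04.
Re > 4000 → turbulent. Relative roughness ε/D = 1e-06/0.5969 = 1.68e-06. Haaland: 1/√f = -1.8 log₁₀[(1.68e-06/3.7)^1.11 + 6.9/5.743e+04] = -1.8 log₁₀[9.08e-08 + 0.00012] = 7.056, so f = 0.02009.
Total minor-loss coefficient ΣK = 1·1.1 + 2·5.1 = 11.3.
ΔP = [f·L/D + ΣK]·(ρV²/2) = [0.02009·6.87/0.5969 + 11.3]·(1120·0.08848²/2) = [0.2312 + 11.3]·4.384 = 50.56 Pa.
Head loss h_f = ΔP/(ρg) = 50.56/(1120·9.81) = 0.004601 m.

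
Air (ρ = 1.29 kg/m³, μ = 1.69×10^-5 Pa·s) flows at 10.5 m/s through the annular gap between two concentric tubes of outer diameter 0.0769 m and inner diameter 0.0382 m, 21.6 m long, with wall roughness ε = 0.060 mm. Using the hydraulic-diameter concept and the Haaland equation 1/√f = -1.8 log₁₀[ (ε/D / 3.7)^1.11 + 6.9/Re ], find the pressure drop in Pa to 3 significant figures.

ΔP ≈ 1060 Pa

Hydraulic diameter D_h = 4A/P = D_o - D_i = 0.0769 - 0.0382 = 0.0387 m.
Re = ρVD_h/μ = 1.29·10.5·0.0387/1.69e-05 = 3.102e+04.
ε/D_h = 6e-05/0.0387 = 0.00155; Haaland gives 1/√f = -1.8 log₁₀[0.000178+0.000222] = 6.115, so f = 0.02674.
ΔP = f(L/D_h)(ρV²/2) = 0.02674·21.6/0.0387·71.11 = 1061 Pa.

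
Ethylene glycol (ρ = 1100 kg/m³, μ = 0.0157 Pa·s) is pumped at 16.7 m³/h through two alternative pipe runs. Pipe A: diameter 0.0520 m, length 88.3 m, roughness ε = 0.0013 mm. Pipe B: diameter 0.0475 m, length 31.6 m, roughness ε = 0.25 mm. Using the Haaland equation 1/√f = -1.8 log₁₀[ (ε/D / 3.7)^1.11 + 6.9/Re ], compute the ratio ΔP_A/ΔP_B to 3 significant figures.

ΔP_A/ΔP_B ≈ 1.52

Pipe A: V = Q/A = 0.004639/0.002124 = 2.184 m/s; Re = 7958; ε/D = 2.5e-05; Haaland → f = 0.03294; ΔP_A = f(L/D)(ρV²/2) = 1.468e+05 Pa.
Pipe B: V = Q/A = 0.004639/0.001772 = 2.618 m/s; Re = 8712; ε/D = 0.00526; Haaland → f = 0.03857; ΔP_B = f(L/D)(ρV²/2) = 9.672e+04 Pa.
ΔP_A/ΔP_B = 1.468e+05/9.672e+04 = 1.52.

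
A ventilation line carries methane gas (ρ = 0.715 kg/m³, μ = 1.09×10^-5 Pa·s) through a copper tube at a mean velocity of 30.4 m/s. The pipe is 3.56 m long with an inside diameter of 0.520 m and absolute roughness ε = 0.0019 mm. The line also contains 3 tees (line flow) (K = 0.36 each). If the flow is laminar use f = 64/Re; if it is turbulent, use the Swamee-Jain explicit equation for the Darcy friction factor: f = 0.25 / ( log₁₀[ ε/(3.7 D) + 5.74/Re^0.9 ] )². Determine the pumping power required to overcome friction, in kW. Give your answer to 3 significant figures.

Reynolds number Re = ρVD/μ = 0.715 · 30.4 · 0.52 / 1.09e-05 = 1.037e+06.
Re > 4000 → turbulent. Relative roughness ε/D = 1.9e-06/0.52 = 3.65e-06. Swamee-Jain: f = 0.25/(log₁₀[3.65e-06/3.7 + 5.74/1.037e+06^0.9])² = 0.25/(log₁₀[9.88e-07 + 2.21e-05])² = 0.25/(-4.636)² = 0.01163.
Total minor-loss coefficient ΣK = 3·0.36 = 1.08.
ΔP = [f·L/D + ΣK]·(ρV²/2) = [0.01163·3.56/0.52 + 1.08]·(0.715·30.4²/2) = [0.07962 + 1.08]·330.4 = 383.1 Pa.
Q = V·A = 30.4·0.2124 = 6.456 m³/s.
Pumping power P = QΔP = 6.456·383.1 = 2473 W = 2.47 kW.

P ≈ 2.47 kW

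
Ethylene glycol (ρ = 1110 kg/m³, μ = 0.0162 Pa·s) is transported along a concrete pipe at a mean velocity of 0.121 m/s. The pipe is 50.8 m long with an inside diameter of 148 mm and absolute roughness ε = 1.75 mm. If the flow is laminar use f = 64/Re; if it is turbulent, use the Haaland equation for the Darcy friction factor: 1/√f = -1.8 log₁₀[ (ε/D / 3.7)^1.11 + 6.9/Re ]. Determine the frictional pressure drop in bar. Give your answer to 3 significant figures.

ΔP ≈ 0.00145 bar

Reynolds number Re = ρVD/μ = 1110 · 0.121 · 0.148 / 0.0162 = 1227.
Re < 2300 → laminar flow, so f = 64/Re = 64/1227 = 0.05216 (the turbulent correlation is not needed).
Darcy-Weisbach: ΔP = f(L/D)(ρV²/2) = 0.05216·(50.8/0.148)·(1110·0.121²/2) = 0.05216·343.2·8.126 = 145.5 Pa.
ΔP = 145.5 Pa = 0.00145 bar.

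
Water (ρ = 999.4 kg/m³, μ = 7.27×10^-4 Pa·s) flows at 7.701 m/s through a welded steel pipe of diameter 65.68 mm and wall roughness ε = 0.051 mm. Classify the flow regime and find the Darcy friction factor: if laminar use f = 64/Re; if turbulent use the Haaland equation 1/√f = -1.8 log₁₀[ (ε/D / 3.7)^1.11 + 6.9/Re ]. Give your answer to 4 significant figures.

Re = ρVD/μ = 999.4·7.701·0.06568/0.000727 = 6.953e+05.
Re > 4000 → turbulent. ε/D = 5.1e-05/0.06568 = 0.000776; Haaland: 1/√f = -1.8 log₁₀[8.27e-05 + 9.92e-06] = 7.26, so f = 0.01897.

f ≈ 0.01897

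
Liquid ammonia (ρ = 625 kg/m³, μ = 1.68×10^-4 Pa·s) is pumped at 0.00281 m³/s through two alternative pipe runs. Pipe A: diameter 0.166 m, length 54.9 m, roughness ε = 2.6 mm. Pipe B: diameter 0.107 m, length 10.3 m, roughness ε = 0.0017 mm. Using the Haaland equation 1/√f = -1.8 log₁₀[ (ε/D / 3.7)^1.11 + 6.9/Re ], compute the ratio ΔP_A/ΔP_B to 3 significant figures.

ΔP_A/ΔP_B ≈ 1.56

Pipe A: V = Q/A = 0.00281/0.02164 = 0.1298 m/s; Re = 8.018e+04; ε/D = 0.0157; Haaland → f = 0.04501; ΔP_A = f(L/D)(ρV²/2) = 78.42 Pa.
Pipe B: V = Q/A = 0.00281/0.008992 = 0.3125 m/s; Re = 1.244e+05; ε/D = 1.59e-05; Haaland → f = 0.01711; ΔP_B = f(L/D)(ρV²/2) = 50.26 Pa.
ΔP_A/ΔP_B = 78.42/50.26 = 1.56.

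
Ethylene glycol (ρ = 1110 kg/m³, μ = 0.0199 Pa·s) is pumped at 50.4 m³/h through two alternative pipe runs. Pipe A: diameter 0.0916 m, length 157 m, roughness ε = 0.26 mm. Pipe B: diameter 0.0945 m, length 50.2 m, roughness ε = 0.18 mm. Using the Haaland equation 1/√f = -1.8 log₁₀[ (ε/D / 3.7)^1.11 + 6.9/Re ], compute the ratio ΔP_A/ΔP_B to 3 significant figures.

ΔP_A/ΔP_B ≈ 3.77

Pipe A: V = Q/A = 0.014/0.00659 = 2.124 m/s; Re = 1.085e+04; ε/D = 0.00284; Haaland → f = 0.03414; ΔP_A = f(L/D)(ρV²/2) = 1.466e+05 Pa.
Pipe B: V = Q/A = 0.014/0.007014 = 1.996 m/s; Re = 1.052e+04; ε/D = 0.0019; Haaland → f = 0.03305; ΔP_B = f(L/D)(ρV²/2) = 3.883e+04 Pa.
ΔP_A/ΔP_B = 1.466e+05/3.883e+04 = 3.77.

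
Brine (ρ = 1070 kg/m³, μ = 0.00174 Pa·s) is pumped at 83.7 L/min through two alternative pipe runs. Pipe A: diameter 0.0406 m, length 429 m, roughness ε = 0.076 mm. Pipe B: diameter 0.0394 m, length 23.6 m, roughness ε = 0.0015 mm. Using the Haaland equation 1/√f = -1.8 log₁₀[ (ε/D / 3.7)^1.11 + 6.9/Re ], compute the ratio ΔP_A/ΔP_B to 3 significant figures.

Pipe A: V = Q/A = 0.001395/0.001295 = 1.078 m/s; Re = 2.69e+04; ε/D = 0.00187; Haaland → f = 0.02796; ΔP_A = f(L/D)(ρV²/2) = 1.835e+05 Pa.
Pipe B: V = Q/A = 0.001395/0.001219 = 1.144 m/s; Re = 2.772e+04; ε/D = 3.81e-05; Haaland → f = 0.02383; ΔP_B = f(L/D)(ρV²/2) = 9997 Pa.
ΔP_A/ΔP_B = 1.835e+05/9997 = 18.4.

ΔP_A/ΔP_B ≈ 18.4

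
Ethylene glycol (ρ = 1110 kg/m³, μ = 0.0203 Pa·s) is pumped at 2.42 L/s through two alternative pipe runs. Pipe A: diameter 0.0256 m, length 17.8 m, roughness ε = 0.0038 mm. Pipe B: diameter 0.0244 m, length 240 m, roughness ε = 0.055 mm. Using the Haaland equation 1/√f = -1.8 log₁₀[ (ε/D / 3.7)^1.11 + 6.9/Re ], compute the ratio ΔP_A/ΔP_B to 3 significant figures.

Pipe A: V = Q/A = 0.00242/0.0005147 = 4.702 m/s; Re = 6581; ε/D = 0.000148; Haaland → f = 0.03489; ΔP_A = f(L/D)(ρV²/2) = 2.977e+05 Pa.
Pipe B: V = Q/A = 0.00242/0.0004676 = 5.175 m/s; Re = 6905; ε/D = 0.00225; Haaland → f = 0.03679; ΔP_B = f(L/D)(ρV²/2) = 5.379e+06 Pa.
ΔP_A/ΔP_B = 2.977e+05/5.379e+06 = 0.0553.

ΔP_A/ΔP_B ≈ 0.0553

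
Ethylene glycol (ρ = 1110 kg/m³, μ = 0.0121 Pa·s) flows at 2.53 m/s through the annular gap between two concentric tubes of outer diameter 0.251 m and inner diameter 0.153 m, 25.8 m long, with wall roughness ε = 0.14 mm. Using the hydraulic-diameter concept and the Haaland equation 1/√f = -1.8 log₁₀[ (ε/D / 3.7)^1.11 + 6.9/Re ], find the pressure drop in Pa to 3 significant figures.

ΔP ≈ 26000 Pa

Hydraulic diameter D_h = 4A/P = D_o - D_i = 0.251 - 0.153 = 0.098 m.
Re = ρVD_h/μ = 1110·2.53·0.098/0.0121 = 2.274e+04.
ε/D_h = 0.00014/0.098 = 0.00143; Haaland gives 1/√f = -1.8 log₁₀[0.000163+0.000303] = 5.997, so f = 0.02781.
ΔP = f(L/D_h)(ρV²/2) = 0.02781·25.8/0.098·3552 = 2.601e+04 Pa.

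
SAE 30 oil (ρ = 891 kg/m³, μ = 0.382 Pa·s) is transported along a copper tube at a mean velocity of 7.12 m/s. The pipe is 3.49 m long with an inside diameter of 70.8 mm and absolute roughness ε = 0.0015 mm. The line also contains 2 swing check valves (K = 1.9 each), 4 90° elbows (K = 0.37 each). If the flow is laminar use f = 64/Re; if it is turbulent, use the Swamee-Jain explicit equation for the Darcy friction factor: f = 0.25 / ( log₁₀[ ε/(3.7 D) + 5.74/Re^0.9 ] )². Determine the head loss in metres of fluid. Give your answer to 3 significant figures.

h_f ≈ 20.6 m

Reynolds number Re = ρVD/μ = 891 · 7.12 · 0.0708 / 0.382 = 1176.
Re < 2300 → laminar flow, so f = 64/Re = 64/1176 = 0.05443 (the turbulent correlation is not needed).
Total minor-loss coefficient ΣK = 2·1.9 + 4·0.37 = 5.28.
ΔP = [f·L/D + ΣK]·(ρV²/2) = [0.05443·3.49/0.0708 + 5.28]·(891·7.12²/2) = [2.683 + 5.28]·2.258e+04 = 1.798e+05 Pa.
Head loss h_f = ΔP/(ρg) = 1.798e+05/(891·9.81) = 20.6 m.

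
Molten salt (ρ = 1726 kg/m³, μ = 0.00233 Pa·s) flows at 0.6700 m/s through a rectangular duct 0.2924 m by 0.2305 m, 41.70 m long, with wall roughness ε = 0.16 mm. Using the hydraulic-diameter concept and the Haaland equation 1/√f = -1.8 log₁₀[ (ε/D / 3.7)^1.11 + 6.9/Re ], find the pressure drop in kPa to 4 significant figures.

ΔP ≈ 1.254 kPa

Hydraulic diameter D_h = 4A/P = 4·(0.2924·0.2305)/(2·(0.2924+0.2305)) = 0.2696/1.046 = 0.2578 m.
Re = ρVD_h/μ = 1726·0.67·0.2578/0.00233 = 1.279e+05.
ε/D_h = 0.00016/0.2578 = 0.000621; Haaland gives 1/√f = -1.8 log₁₀[6.45e-05+5.39e-05] = 7.068, so f = 0.02002.
ΔP = f(L/D_h)(ρV²/2) = 0.02002·41.7/0.2578·387.4 = 1254 Pa.
ΔP = 1.254 kPa.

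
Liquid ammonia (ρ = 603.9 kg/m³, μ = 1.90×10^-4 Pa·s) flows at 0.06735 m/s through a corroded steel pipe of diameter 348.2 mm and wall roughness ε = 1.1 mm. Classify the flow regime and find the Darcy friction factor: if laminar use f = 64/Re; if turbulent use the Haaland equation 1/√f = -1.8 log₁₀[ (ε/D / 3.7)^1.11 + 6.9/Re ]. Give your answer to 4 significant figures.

f ≈ 0.02810

Re = ρVD/μ = 603.9·0.06735·0.3482/0.00019 = 7.454e+04.
Re > 4000 → turbulent. ε/D = 0.0011/0.3482 = 0.00316; Haaland: 1/√f = -1.8 log₁₀[0.000392 + 9.26e-05] = 5.966, so f = 0.0281.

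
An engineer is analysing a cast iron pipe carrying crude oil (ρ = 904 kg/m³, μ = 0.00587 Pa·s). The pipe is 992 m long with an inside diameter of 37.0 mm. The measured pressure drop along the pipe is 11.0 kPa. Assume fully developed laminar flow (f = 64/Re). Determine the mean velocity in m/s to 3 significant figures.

For laminar flow, f = 64/Re with Re = ρVD/μ, so Darcy-Weisbach reduces to ΔP = 32μLV/D². Solving for V: V = ΔP·D²/(32μL) = 1.1e+04·(0.037)²/(32·0.00587·992) = 0.08082 m/s.
Check: Re = ρVD/μ = 904·0.08082·0.037/0.00587 = 460.5 < 2300, so the laminar assumption holds.

V ≈ 0.0808 m/s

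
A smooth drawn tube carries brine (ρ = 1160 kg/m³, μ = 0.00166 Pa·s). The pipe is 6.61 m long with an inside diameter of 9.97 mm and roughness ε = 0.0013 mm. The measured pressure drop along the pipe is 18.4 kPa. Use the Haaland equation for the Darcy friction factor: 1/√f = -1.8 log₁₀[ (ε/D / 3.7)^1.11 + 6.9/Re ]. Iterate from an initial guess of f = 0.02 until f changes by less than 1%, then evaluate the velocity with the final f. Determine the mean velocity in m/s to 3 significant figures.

V ≈ 1.21 m/s

Rearranging Darcy-Weisbach: V = √(2·ΔP·D/(f·L·ρ)). With ε/D = 1.3e-06/0.00997 = 0.00013, iterate starting from f = 0.02:
  f = 0.02 → V = √(2·1.84e+04·0.00997/(0.02·6.61·1160)) = 1.547 m/s; Re = ρVD/μ = 1.078e+04; f → 0.03041
  f = 0.03041 → V = 1.254 m/s; Re = 8740; f → 0.03219
  f = 0.03219 → V = 1.219 m/s; Re = 8494; f → 0.03245
Converged (Δf/f < 1%). With the final f = 0.03245: V = √(2·1.84e+04·0.00997/(0.03245·6.61·1160)) = 1.214 m/s.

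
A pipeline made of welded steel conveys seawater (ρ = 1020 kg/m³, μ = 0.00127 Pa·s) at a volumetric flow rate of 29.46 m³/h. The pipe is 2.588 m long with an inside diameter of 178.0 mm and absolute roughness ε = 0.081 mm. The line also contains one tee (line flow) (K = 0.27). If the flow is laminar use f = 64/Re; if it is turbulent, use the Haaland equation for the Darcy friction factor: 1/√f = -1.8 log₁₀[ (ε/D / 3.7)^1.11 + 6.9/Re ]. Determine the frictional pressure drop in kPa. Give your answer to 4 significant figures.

ΔP ≈ 0.03282 kPa

Q = 29.46 m³/h = 29.46/3600 = 0.008183 m³/s.
Cross-sectional area A = πD²/4 = π(0.178)²/4 = 0.02488 m²; mean velocity V = Q/A = 0.008183/0.02488 = 0.3289 m/s.
Reynolds number Re = ρVD/μ = 1020 · 0.3289 · 0.178 / 0.00127 = 4.701e+04.
Re > 4000 → turbulent. Relative roughness ε/D = 8.1e-05/0.178 = 0.000455. Haaland: 1/√f = -1.8 log₁₀[(0.000455/3.7)^1.11 + 6.9/4.701e+04] = -1.8 log₁₀[4.57e-05 + 0.000147] = 6.688, so f = 0.02236.
Total minor-loss coefficient ΣK = 1·0.27 = 0.27.
ΔP = [f·L/D + ΣK]·(ρV²/2) = [0.02236·2.588/0.178 + 0.27]·(1020·0.3289²/2) = [0.325 + 0.27]·55.15 = 32.82 Pa.
ΔP = 32.82 Pa = 0.03282 kPa.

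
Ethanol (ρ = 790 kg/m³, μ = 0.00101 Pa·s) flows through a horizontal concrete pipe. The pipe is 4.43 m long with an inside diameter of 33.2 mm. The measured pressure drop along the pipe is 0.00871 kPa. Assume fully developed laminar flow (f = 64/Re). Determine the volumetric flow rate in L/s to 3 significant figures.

Q ≈ 0.0580 L/s

For laminar flow, f = 64/Re with Re = ρVD/μ, so Darcy-Weisbach reduces to ΔP = 32μLV/D². Solving for V: V = ΔP·D²/(32μL) = 8.71·(0.0332)²/(32·0.00101·4.43) = 0.06705 m/s.
Check: Re = ρVD/μ = 790·0.06705·0.0332/0.00101 = 1741 < 2300, so the laminar assumption holds.
Q = V·A = 0.06705·(π/4·0.0332²) = 5.805e-05 m³/s = 0.0580 L/s.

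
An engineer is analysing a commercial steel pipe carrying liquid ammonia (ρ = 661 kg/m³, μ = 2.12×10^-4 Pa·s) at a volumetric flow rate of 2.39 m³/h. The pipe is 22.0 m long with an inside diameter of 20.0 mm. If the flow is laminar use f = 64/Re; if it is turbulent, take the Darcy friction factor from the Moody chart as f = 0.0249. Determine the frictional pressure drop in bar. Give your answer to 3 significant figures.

Q = 2.39 m³/h = 2.39/3600 = 0.0006639 m³/s.
Cross-sectional area A = πD²/4 = π(0.02)²/4 = 0.0003142 m²; mean velocity V = Q/A = 0.0006639/0.0003142 = 2.113 m/s.
Reynolds number Re = ρVD/μ = 661 · 2.113 · 0.02 / 0.000212 = 1.318e+05.
Re > 4000 → turbulent; use the Moody-chart value f = 0.0249.
Darcy-Weisbach: ΔP = f(L/D)(ρV²/2) = 0.0249·(22/0.02)·(661·2.113²/2) = 0.0249·1100·1476 = 4.043e+04 Pa.
ΔP = 4.043e+04 Pa = 0.404 bar.

ΔP ≈ 0.404 bar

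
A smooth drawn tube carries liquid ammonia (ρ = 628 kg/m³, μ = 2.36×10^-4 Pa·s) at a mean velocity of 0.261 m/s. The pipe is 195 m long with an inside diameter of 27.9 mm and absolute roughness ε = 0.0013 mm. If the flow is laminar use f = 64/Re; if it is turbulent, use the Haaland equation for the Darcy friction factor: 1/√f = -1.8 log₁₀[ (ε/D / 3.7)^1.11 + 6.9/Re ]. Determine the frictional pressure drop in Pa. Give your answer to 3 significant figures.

Reynolds number Re = ρVD/μ = 628 · 0.261 · 0.0279 / 0.000236 = 1.938e+04.
Re > 4000 → turbulent. Relative roughness ε/D = 1.3e-06/0.0279 = 4.66e-05. Haaland: 1/√f = -1.8 log₁₀[(4.66e-05/3.7)^1.11 + 6.9/1.938e+04] = -1.8 log₁₀[3.64e-06 + 0.000356] = 6.199, so f = 0.02602.
Darcy-Weisbach: ΔP = f(L/D)(ρV²/2) = 0.02602·(195/0.0279)·(628·0.261²/2) = 0.02602·6989·21.39 = 3890 Pa.

ΔP ≈ 3890 Pa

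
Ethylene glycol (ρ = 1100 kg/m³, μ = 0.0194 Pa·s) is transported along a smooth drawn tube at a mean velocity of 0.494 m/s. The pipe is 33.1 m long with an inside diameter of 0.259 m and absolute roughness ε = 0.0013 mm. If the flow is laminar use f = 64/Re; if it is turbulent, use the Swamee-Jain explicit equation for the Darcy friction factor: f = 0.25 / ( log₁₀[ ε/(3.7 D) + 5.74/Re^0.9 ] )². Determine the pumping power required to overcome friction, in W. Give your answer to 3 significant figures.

P ≈ 15.1 W

Reynolds number Re = ρVD/μ = 1100 · 0.494 · 0.259 / 0.0194 = 7255.
Re > 4000 → turbulent. Relative roughness ε/D = 1.3e-06/0.259 = 5.02e-06. Swamee-Jain: f = 0.25/(log₁₀[5.02e-06/3.7 + 5.74/7255^0.9])² = 0.25/(log₁₀[1.36e-06 + 0.00192])² = 0.25/(-2.715)² = 0.03391.
Darcy-Weisbach: ΔP = f(L/D)(ρV²/2) = 0.03391·(33.1/0.259)·(1100·0.494²/2) = 0.03391·127.8·134.2 = 581.6 Pa.
Q = V·A = 0.494·0.05269 = 0.02603 m³/s.
Pumping power P = QΔP = 0.02603·581.6 = 15.14 W = 15.1 W.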